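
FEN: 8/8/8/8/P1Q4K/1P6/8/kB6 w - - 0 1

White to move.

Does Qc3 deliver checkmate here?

After Qc3: black king on a1; in check: yes, from the white queen on c3.
Black has 1 legal reply: Kxb1.
In check but a legal move exists → not checkmate.

no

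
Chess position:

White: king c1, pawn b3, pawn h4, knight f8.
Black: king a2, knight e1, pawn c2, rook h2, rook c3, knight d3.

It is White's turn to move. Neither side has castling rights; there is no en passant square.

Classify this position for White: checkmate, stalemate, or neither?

checkmate

White to move; white king on c1.
In check: yes, from the black knight on d3.
King squares — b1: attacked by Ka2; d1: attacked by Pc2; b2: attacked by Ka2; c2: attacked by Ne1; d2: attacked by Rh2.
Legal moves for White: none.
In check with no legal moves → checkmate.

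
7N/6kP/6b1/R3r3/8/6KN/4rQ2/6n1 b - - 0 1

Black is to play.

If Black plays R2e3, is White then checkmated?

no

After R2e3: white king on g3; in check: yes, from the black rook on e3.
White has 7 legal replies: Kh4, Kg4, Kf4, Kh2, Kg2, Qf3, Qxe3.
In check but a legal move exists → not checkmate.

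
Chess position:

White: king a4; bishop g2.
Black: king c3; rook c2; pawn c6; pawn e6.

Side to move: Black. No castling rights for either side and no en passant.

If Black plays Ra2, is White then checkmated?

yes

After Ra2: white king on a4; in check: yes, from the black rook on a2.
King squares — a3: attacked by Ra2; b3: attacked by Kc3; b4: attacked by Kc3; a5: attacked by Ra2; b5: attacked by Pc6.
White has no legal moves → checkmate.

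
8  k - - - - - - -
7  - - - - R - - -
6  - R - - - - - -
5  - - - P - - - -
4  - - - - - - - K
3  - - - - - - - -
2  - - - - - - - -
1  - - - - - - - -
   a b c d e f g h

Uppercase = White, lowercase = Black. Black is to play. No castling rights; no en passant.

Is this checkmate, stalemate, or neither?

Black to move; black king on a8.
In check: no.
King squares — a7: attacked by Re7; b7: attacked by Rb6; b8: attacked by Rb6.
Legal moves for Black: none.
Not in check and no legal moves → stalemate.

stalemate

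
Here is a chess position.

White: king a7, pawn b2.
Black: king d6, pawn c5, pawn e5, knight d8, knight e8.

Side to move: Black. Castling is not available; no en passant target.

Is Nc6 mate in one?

After Nc6: white king on a7; in check: yes, from the black knight on c6.
White has 4 legal replies: Ka8, Kb7, Kb6, Ka6.
In check but a legal move exists → not checkmate.

no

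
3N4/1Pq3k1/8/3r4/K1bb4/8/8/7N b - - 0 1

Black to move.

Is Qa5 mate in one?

After Qa5: white king on a4; in check: yes, from the black queen on a5.
King squares — a3: attacked by Qa5; b3: attacked by Bc4; b4: attacked by Qa5; a5: attacked by Rd5; b5: attacked by Bc4.
White has no legal moves → checkmate.

yes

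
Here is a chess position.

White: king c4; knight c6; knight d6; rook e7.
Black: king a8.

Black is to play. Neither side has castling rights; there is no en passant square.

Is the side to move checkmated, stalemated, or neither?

Black to move; black king on a8.
In check: no.
King squares — a7: attacked by Nc6; b7: attacked by Nd6; b8: attacked by Nc6.
Legal moves for Black: none.
Not in check and no legal moves → stalemate.

stalemate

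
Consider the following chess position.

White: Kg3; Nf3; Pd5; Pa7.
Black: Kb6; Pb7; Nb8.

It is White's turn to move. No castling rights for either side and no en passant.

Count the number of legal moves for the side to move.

White to move; king on g3.
In check: no.
Legal moves: Kh4, Kg4, Kf4, Kh3, Kh2, Kg2, Kf2, Ng5, Ne5, Nh4, Nd4, Nh2, Nd2, Ng1, Ne1, axb8=Q, axb8=R, axb8=B, axb8=N, a8=Q, a8=R, a8=B, a8=N+, d6.
Count: 24.

24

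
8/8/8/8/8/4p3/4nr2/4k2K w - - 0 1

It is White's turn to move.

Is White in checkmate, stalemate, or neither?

stalemate

White to move; white king on h1.
In check: no.
King squares — g1: attacked by Ne2; g2: attacked by Rf2; h2: attacked by Rf2.
Legal moves for White: none.
Not in check and no legal moves → stalemate.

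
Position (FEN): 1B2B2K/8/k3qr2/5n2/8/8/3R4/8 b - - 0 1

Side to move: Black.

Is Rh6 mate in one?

yes

After Rh6: white king on h8; in check: yes, from the black rook on h6.
King squares — g7: attacked by Nf5; h7: attacked by Rh6; g8: attacked by Qe6.
White has no legal moves → checkmate.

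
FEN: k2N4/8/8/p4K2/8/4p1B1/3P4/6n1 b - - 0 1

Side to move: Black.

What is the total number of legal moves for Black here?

Black to move; king on a8.
In check: no.
Legal moves: Ka7, Nh3, Nf3, Ne2, exd2, a4, e2.
Count: 7.

7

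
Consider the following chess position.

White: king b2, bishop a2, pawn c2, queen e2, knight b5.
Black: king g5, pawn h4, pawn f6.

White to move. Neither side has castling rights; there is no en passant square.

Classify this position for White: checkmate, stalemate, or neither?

neither

White to move; white king on b2.
In check: no.
Legal moves for White include: Nc7, Na7, Nd6, Nd4, Nc3, Na3, Qe8, Qe7, Qe6, Qh5+, Qe5+, Qg4+, Qe4, Qc4, Qf3, Qe3+, Qd3, Qh2, ... (list truncated; more exist).
White has legal moves and is not in check → neither.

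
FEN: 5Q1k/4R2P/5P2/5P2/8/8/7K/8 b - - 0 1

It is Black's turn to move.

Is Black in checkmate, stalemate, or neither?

checkmate

Black to move; black king on h8.
In check: yes, from the white queen on f8.
King squares — g7: attacked by Pf6; h7: attacked by Re7; g8: attacked by Ph7.
Legal moves for Black: none.
In check with no legal moves → checkmate.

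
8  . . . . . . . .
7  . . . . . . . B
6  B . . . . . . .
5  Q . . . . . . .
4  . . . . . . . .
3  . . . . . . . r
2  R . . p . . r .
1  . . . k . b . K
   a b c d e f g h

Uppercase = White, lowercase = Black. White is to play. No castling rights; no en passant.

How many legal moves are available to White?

White to move; king on h1.
In check: yes, from the black rook on h3.
Legal moves: none.
Count: 0.

0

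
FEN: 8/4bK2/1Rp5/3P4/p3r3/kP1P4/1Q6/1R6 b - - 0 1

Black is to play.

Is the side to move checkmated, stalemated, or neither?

checkmate

Black to move; black king on a3.
In check: yes, from the white queen on b2.
King squares — a2: attacked by Qb2; b2: attacked by Rb1; b3: attacked by Qb2; a4: own pawn; b4: attacked by Rb6.
Legal moves for Black: none.
In check with no legal moves → checkmate.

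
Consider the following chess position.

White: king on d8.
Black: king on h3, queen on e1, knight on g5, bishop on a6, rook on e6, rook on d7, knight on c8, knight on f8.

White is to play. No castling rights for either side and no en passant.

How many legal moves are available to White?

0

White to move; king on d8.
In check: yes, from the black rook on d7.
Legal moves: none.
Count: 0.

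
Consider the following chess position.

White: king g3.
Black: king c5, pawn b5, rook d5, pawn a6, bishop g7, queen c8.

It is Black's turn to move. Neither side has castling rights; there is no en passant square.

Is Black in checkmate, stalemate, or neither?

neither

Black to move; black king on c5.
In check: no.
Legal moves for Black include: Qh8, Qg8, Qf8, Qe8, Qd8, Qb8+, Qa8, Qd7, Qc7+, Qb7, Qe6, Qc6, Qf5, Qg4+, Qh3+, Bh8, Bf8, Bh6, ... (list truncated; more exist).
Black has legal moves and is not in check → neither.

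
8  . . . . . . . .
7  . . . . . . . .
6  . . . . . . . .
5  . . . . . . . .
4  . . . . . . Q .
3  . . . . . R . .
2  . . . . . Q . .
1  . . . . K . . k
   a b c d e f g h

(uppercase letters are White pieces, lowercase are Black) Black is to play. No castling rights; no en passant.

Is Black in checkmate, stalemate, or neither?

Black to move; black king on h1.
In check: no.
King squares — g1: attacked by Qf2; g2: attacked by Qf2; h2: attacked by Qf2.
Legal moves for Black: none.
Not in check and no legal moves → stalemate.

stalemate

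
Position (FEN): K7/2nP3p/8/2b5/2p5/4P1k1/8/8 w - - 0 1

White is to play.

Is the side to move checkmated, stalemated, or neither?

neither

White to move; white king on a8.
In check: yes, from the black knight on c7.
King squares — a7: attacked by Bc5; b7: available; b8: available.
Legal moves for White: Kb8, Kb7.
White is in check but has 2 legal moves → neither.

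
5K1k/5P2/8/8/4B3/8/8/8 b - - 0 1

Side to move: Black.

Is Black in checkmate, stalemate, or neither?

Black to move; black king on h8.
In check: no.
King squares — g7: attacked by Kf8; h7: attacked by Be4; g8: attacked by Pf7.
Legal moves for Black: none.
Not in check and no legal moves → stalemate.

stalemate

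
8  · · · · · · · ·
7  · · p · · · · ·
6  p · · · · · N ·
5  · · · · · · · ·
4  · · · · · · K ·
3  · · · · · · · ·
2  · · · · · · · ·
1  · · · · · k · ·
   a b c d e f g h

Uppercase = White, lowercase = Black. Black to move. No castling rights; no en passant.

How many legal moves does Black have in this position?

Black to move; king on f1.
In check: no.
Legal moves: Kg2, Kf2, Ke2, Kg1, Ke1, c6, a5, c5.
Count: 8.

8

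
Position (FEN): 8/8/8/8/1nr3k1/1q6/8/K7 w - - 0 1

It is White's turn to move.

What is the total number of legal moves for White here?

0

White to move; king on a1.
In check: no.
Legal moves: none.
Count: 0.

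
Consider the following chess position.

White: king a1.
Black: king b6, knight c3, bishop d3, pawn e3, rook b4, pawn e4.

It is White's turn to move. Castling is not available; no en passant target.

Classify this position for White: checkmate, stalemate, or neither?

stalemate

White to move; white king on a1.
In check: no.
King squares — b1: attacked by Nc3; a2: attacked by Nc3; b2: attacked by Rb4.
Legal moves for White: none.
Not in check and no legal moves → stalemate.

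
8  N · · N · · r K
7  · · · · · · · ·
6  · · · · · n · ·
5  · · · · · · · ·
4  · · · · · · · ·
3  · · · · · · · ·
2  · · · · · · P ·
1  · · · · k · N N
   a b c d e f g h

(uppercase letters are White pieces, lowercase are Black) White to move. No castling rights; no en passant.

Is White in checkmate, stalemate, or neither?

White to move; white king on h8.
In check: yes, from the black rook on g8.
King squares — g7: attacked by Rg8; h7: attacked by Nf6; g8: attacked by Nf6.
Legal moves for White: none.
In check with no legal moves → checkmate.

checkmate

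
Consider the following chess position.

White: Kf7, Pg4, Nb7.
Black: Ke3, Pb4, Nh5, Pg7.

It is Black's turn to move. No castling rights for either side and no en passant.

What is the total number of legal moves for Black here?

14

Black to move; king on e3.
In check: no.
Legal moves: Nf6, Nf4, Ng3, Kf4, Ke4, Kd4, Kf3, Kd3, Kf2, Ke2, Kd2, g6, b3, g5.
Count: 14.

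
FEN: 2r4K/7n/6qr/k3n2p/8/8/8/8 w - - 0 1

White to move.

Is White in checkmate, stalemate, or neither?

White to move; white king on h8.
In check: yes, from the black rook on c8.
King squares — g7: attacked by Qg6; h7: attacked by Qg6; g8: attacked by Qg6.
Legal moves for White: none.
In check with no legal moves → checkmate.

checkmate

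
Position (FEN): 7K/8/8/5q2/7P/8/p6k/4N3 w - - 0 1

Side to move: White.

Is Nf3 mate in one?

no

After Nf3: black king on h2; in check: yes, from the white knight on f3.
Black has 5 legal replies: Kh3, Kg3, Kg2, Kh1, Qxf3.
In check but a legal move exists → not checkmate.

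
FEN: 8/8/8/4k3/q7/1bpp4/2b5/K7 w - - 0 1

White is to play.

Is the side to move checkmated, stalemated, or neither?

checkmate

White to move; white king on a1.
In check: yes, from the black queen on a4.
King squares — b1: attacked by Bc2; a2: attacked by Bb3; b2: attacked by Pc3.
Legal moves for White: none.
In check with no legal moves → checkmate.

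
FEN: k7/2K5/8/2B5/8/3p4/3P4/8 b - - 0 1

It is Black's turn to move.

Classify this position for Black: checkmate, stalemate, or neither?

Black to move; black king on a8.
In check: no.
King squares — a7: attacked by Bc5; b7: attacked by Kc7; b8: attacked by Kc7.
Legal moves for Black: none.
Not in check and no legal moves → stalemate.

stalemate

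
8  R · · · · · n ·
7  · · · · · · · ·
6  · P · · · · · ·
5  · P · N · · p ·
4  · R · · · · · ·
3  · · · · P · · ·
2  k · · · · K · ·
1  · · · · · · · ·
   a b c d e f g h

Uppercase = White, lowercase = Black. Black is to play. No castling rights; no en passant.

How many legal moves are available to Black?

Black to move; king on a2.
In check: yes, from the white rook on a8.
Legal moves: none.
Count: 0.

0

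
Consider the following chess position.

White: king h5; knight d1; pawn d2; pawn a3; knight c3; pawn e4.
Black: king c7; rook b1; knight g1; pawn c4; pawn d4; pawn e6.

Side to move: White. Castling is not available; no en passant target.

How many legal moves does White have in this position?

White to move; king on h5.
In check: no.
Legal moves: Kh6, Kg6, Kg5, Kh4, Kg4, Nd5+, Nb5+, Na4, Ne2, Na2, Nxb1, Ne3, Nf2, Nb2, e5, a4, d3.
Count: 17.

17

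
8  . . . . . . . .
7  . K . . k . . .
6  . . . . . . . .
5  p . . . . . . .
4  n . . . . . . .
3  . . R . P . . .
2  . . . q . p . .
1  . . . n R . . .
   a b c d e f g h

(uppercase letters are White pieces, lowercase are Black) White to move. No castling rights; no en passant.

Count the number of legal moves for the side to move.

White to move; king on b7.
In check: no.
Legal moves: Kc8, Kb8, Ka8, Kc7, Ka7, Kc6, Ka6, Rc8, Rc7+, Rc6, Rc5, Rc4, Rd3, Rb3, Ra3, Rc2, Rc1, Re2, Rh1, Rg1, Rf1, Rxd1, e4.
Count: 23.

23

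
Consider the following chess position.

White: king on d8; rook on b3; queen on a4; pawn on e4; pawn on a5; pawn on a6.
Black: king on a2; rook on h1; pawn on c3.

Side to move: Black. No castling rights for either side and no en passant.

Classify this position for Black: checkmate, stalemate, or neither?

checkmate

Black to move; black king on a2.
In check: yes, from the white queen on a4.
King squares — a1: attacked by Qa4; b1: attacked by Rb3; b2: attacked by Rb3; a3: attacked by Rb3; b3: attacked by Qa4.
Legal moves for Black: none.
In check with no legal moves → checkmate.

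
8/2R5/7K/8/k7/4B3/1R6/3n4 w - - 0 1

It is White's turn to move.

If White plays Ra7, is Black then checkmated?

After Ra7: black king on a4; in check: yes, from the white rook on a7.
King squares — a3: attacked by Ra7; b3: attacked by Rb2; b4: attacked by Rb2; a5: attacked by Ra7; b5: attacked by Rb2.
Black has no legal moves → checkmate.

yes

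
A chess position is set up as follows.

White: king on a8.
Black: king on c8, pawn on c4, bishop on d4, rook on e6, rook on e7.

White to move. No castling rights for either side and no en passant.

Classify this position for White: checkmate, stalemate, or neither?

stalemate

White to move; white king on a8.
In check: no.
King squares — a7: attacked by Bd4; b7: attacked by Re7; b8: attacked by Kc8.
Legal moves for White: none.
Not in check and no legal moves → stalemate.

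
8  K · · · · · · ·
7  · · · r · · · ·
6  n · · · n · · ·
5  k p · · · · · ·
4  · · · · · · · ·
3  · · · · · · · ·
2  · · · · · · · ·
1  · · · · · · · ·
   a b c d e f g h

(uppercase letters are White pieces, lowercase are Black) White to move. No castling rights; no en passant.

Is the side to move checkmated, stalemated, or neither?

White to move; white king on a8.
In check: no.
King squares — a7: attacked by Rd7; b7: attacked by Rd7; b8: attacked by Na6.
Legal moves for White: none.
Not in check and no legal moves → stalemate.

stalemate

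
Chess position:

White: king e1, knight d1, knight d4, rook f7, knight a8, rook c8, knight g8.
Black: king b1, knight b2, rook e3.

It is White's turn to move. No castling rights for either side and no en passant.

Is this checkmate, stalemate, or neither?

White to move; white king on e1.
In check: yes, from the black rook on e3.
King squares — d1: own knight; f1: available; d2: available; e2: attacked by Re3; f2: available.
Legal moves for White: Kf2, Kd2, Kf1, Ne2, Nxe3.
White is in check but has 5 legal moves → neither.

neither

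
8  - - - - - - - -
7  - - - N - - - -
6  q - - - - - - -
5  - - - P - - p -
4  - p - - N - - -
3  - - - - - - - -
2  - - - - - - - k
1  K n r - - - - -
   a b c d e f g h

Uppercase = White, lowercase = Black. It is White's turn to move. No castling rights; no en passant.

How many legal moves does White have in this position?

White to move; king on a1.
In check: yes, from the black queen on a6.
Legal moves: Kb2.
Count: 1.

1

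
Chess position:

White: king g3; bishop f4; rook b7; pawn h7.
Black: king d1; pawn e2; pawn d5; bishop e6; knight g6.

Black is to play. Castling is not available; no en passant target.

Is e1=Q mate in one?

After e1=Q: white king on g3; in check: yes, from the black queen on e1.
White has 3 legal replies: Kf3, Kh2, Kg2.
In check but a legal move exists → not checkmate.

no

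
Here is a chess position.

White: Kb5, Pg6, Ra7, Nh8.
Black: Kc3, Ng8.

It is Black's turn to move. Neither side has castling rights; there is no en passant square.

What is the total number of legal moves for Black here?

9

Black to move; king on c3.
In check: no.
Legal moves: Ne7, Nh6, Nf6, Kd4, Kd3, Kb3, Kd2, Kc2, Kb2.
Count: 9.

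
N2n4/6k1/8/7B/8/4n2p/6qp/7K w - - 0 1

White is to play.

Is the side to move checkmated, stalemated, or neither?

White to move; white king on h1.
In check: yes, from the black queen on g2.
King squares — g1: attacked by Qg2; g2: attacked by Ne3; h2: attacked by Qg2.
Legal moves for White: none.
In check with no legal moves → checkmate.

checkmate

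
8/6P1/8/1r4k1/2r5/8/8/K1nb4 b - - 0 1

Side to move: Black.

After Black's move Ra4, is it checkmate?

After Ra4: white king on a1; in check: yes, from the black rook on a4.
King squares — b1: attacked by Rb5; a2: attacked by Nc1; b2: attacked by Rb5.
White has no legal moves → checkmate.

yes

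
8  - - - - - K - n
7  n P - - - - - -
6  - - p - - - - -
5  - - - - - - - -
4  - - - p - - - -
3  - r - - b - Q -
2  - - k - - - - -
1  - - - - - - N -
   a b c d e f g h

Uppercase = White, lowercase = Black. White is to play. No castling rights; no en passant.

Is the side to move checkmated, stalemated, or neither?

neither

White to move; white king on f8.
In check: no.
Legal moves for White include: Kg8, Ke8, Kg7, Ke7, Qg8, Qb8, Qg7, Qc7, Qg6+, Qd6, Qg5, Qe5, Qh4, Qg4, Qf4, Qh3, Qf3, Qxe3, ... (list truncated; more exist).
White has legal moves and is not in check → neither.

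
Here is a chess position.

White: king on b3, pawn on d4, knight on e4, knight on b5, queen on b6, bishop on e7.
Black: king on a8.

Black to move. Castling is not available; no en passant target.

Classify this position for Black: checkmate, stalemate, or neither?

Black to move; black king on a8.
In check: no.
King squares — a7: attacked by Nb5; b7: attacked by Qb6; b8: attacked by Qb6.
Legal moves for Black: none.
Not in check and no legal moves → stalemate.

stalemate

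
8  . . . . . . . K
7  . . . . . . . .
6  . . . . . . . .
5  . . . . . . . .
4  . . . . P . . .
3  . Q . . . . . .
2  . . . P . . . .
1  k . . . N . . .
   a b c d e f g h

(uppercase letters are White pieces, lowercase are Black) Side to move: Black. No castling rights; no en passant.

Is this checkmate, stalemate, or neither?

stalemate

Black to move; black king on a1.
In check: no.
King squares — b1: attacked by Qb3; a2: attacked by Qb3; b2: attacked by Qb3.
Legal moves for Black: none.
Not in check and no legal moves → stalemate.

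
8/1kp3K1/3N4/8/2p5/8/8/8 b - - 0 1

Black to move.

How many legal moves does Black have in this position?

7

Black to move; king on b7.
In check: yes, from the white knight on d6.
Legal moves: Kb8, Ka8, Ka7, Kc6, Kb6, Ka6, cxd6.
Count: 7.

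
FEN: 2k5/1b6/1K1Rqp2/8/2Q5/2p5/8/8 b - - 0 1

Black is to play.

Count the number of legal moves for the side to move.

Black to move; king on c8.
In check: yes, from the white queen on c4.
Legal moves: Kb8, Bc6, Qxc4.
Count: 3.

3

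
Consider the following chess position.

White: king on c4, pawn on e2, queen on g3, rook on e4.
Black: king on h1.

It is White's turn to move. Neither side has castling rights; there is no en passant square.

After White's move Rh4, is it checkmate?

yes

After Rh4: black king on h1; in check: yes, from the white rook on h4.
King squares — g1: attacked by Qg3; g2: attacked by Qg3; h2: attacked by Qg3.
Black has no legal moves → checkmate.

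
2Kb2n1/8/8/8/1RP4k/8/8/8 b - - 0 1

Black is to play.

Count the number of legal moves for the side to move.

14

Black to move; king on h4.
In check: no.
Legal moves: Ne7+, Nh6, Nf6, Be7, Bc7, Bf6, Bb6, Bg5, Ba5, Kh5, Kg5, Kg4, Kh3, Kg3.
Count: 14.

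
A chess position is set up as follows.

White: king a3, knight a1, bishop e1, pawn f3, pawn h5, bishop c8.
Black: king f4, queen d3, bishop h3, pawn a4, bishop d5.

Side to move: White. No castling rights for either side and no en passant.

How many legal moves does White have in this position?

White to move; king on a3.
In check: yes, from the black queen on d3.
Legal moves: Kb4, Kxa4, Kb2, Bc3, Nb3.
Count: 5.

5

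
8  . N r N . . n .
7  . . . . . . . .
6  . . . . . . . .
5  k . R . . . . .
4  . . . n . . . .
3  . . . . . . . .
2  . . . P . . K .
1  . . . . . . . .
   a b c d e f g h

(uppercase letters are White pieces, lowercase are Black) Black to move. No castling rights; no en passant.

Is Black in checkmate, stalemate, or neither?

Black to move; black king on a5.
In check: yes, from the white rook on c5.
Legal moves for Black: Kb6, Kb4, Ka4, Rxc5, Nb5.
Black is in check but has 5 legal moves → neither.

neither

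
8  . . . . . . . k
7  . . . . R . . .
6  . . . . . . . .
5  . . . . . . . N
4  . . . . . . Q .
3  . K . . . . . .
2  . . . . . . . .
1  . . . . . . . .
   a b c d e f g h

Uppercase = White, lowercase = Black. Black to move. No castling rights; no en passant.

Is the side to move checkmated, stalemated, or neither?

stalemate

Black to move; black king on h8.
In check: no.
King squares — g7: attacked by Qg4; h7: attacked by Re7; g8: attacked by Qg4.
Legal moves for Black: none.
Not in check and no legal moves → stalemate.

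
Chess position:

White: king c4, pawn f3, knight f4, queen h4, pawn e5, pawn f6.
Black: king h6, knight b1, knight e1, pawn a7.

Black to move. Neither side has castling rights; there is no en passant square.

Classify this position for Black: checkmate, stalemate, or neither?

checkmate

Black to move; black king on h6.
In check: yes, from the white queen on h4.
King squares — g5: attacked by Qh4; h5: attacked by Nf4; g6: attacked by Nf4; g7: attacked by Pf6; h7: attacked by Qh4.
Legal moves for Black: none.
In check with no legal moves → checkmate.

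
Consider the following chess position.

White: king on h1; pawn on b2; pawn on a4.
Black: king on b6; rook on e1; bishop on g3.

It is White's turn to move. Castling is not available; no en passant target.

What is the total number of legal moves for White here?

White to move; king on h1.
In check: yes, from the black rook on e1.
Legal moves: Kg2.
Count: 1.

1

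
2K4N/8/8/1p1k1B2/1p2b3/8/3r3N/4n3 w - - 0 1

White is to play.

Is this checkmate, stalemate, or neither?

White to move; white king on c8.
In check: no.
Legal moves for White: Nf7, Ng6, Kd8, Kb8, Kd7, Kc7, Kb7, Bh7, Bd7, Bg6, Be6+, Bg4, Bxe4+, Bh3, Ng4, Nf3, Nf1.
White has 17 legal moves and is not in check → neither.

neither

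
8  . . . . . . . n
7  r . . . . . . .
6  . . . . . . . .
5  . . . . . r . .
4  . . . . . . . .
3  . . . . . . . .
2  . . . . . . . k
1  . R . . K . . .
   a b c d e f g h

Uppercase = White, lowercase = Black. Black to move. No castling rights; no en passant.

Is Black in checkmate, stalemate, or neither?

Black to move; black king on h2.
In check: no.
Legal moves for Black include: Nf7, Ng6, Ra8, Rh7, Rg7, Raf7, Re7+, Rd7, Rc7, Rb7, Ra6, Raa5, Ra4, Ra3, Ra2, Ra1, Rf8, Rff7, ... (list truncated; more exist).
Black has legal moves and is not in check → neither.

neither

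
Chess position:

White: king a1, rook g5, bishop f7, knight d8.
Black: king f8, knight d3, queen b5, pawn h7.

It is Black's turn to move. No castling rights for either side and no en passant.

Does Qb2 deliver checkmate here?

After Qb2: white king on a1; in check: yes, from the black queen on b2.
King squares — b1: attacked by Qb2; a2: attacked by Qb2; b2: attacked by Nd3.
White has no legal moves → checkmate.

yes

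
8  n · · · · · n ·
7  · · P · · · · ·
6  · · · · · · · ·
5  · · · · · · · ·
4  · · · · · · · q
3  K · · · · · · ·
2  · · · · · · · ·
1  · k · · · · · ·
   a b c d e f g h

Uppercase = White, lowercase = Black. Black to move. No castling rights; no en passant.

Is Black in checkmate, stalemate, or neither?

neither

Black to move; black king on b1.
In check: no.
Legal moves for Black include: Ne7, Nh6, Nf6, Nxc7, Nb6, Qh8, Qd8, Qh7, Qe7+, Qh6, Qf6, Qh5, Qg5, Qg4, Qf4, Qe4, Qd4, Qc4, ... (list truncated; more exist).
Black has legal moves and is not in check → neither.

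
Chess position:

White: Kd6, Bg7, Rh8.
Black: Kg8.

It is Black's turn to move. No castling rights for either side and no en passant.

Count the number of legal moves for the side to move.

2

Black to move; king on g8.
In check: yes, from the white rook on h8.
Legal moves: Kxg7, Kf7.
Count: 2.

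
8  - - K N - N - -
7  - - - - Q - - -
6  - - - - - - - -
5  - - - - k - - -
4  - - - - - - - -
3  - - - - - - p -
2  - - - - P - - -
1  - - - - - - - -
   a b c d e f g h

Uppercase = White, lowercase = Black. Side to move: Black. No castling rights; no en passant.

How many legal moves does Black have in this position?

4

Black to move; king on e5.
In check: yes, from the white queen on e7.
Legal moves: Kf5, Kd5, Kf4, Kd4.
Count: 4.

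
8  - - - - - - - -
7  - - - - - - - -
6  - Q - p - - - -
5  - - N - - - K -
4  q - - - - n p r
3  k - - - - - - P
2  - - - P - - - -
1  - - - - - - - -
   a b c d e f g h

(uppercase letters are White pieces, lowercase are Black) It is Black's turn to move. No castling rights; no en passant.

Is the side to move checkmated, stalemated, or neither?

neither

Black to move; black king on a3.
In check: no.
Legal moves for Black include: Rh8, Rh7, Rh6, Rh5+, Rxh3, Ng6, Ne6+, Nh5, Nd5, Nxh3+, Nd3, Ng2, Ne2, Qe8, Qa8, Qd7, Qa7, Qc6, ... (list truncated; more exist).
Black has legal moves and is not in check → neither.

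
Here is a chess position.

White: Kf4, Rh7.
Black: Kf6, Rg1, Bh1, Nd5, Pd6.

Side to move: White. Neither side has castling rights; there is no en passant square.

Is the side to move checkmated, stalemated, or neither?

checkmate

White to move; white king on f4.
In check: yes, from the black knight on d5.
King squares — e3: attacked by Nd5; f3: attacked by Bh1; g3: attacked by Rg1; e4: attacked by Bh1; g4: attacked by Rg1; e5: attacked by Pd6; f5: attacked by Kf6; g5: attacked by Rg1.
Legal moves for White: none.
In check with no legal moves → checkmate.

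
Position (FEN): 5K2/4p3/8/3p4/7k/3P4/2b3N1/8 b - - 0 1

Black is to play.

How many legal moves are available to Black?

Black to move; king on h4.
In check: yes, from the white knight on g2.
Legal moves: Kh5, Kg5, Kg4, Kh3, Kg3.
Count: 5.

5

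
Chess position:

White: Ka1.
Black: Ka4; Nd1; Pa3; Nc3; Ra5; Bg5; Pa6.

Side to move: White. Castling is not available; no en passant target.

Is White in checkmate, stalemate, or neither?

White to move; white king on a1.
In check: no.
King squares — b1: attacked by Nc3; a2: attacked by Nc3; b2: attacked by Nd1.
Legal moves for White: none.
Not in check and no legal moves → stalemate.

stalemate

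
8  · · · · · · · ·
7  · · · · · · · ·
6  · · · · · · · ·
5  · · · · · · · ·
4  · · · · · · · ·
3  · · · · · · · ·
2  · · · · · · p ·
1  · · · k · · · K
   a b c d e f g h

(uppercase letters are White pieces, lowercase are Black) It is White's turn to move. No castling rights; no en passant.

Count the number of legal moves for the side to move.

White to move; king on h1.
In check: yes, from the black pawn on g2.
Legal moves: Kh2, Kxg2, Kg1.
Count: 3.

3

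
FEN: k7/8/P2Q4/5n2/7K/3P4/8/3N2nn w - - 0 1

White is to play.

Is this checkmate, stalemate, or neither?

White to move; white king on h4.
In check: yes, from the black knight on f5.
King squares — g3: attacked by Nh1; h3: attacked by Ng1; g4: available; g5: available; h5: available.
Legal moves for White: Kh5, Kg5, Kg4.
White is in check but has 3 legal moves → neither.

neither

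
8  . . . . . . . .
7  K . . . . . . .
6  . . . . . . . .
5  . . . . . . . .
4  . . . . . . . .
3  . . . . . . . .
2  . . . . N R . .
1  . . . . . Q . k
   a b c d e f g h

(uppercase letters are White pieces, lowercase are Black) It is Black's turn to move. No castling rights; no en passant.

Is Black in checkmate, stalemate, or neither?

Black to move; black king on h1.
In check: yes, from the white queen on f1.
King squares — g1: attacked by Qf1; g2: attacked by Qf1; h2: attacked by Rf2.
Legal moves for Black: none.
In check with no legal moves → checkmate.

checkmate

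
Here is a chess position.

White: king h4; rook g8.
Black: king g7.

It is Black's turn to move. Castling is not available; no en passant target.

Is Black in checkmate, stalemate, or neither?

Black to move; black king on g7.
In check: yes, from the white rook on g8.
King squares — f6: available; g6: attacked by Rg8; h6: available; f7: available; h7: available; f8: attacked by Rg8; g8: available; h8: attacked by Rg8.
Legal moves for Black: Kxg8, Kh7, Kf7, Kh6, Kf6.
Black is in check but has 5 legal moves → neither.

neither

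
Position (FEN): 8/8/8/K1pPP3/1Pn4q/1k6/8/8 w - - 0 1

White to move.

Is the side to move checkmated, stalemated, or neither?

neither

White to move; white king on a5.
In check: yes, from the black knight on c4.
Legal moves for White: Ka6, Kb5.
White is in check but has 2 legal moves → neither.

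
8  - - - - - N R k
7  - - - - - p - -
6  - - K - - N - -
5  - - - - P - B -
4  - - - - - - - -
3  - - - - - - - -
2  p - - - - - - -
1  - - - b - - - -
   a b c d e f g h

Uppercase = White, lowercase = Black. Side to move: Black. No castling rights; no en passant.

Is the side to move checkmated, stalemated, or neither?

checkmate

Black to move; black king on h8.
In check: yes, from the white rook on g8.
King squares — g7: attacked by Rg8; h7: attacked by Nf6; g8: attacked by Nf6.
Legal moves for Black: none.
In check with no legal moves → checkmate.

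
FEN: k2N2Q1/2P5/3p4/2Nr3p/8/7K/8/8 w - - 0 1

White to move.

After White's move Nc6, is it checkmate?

yes

After Nc6: black king on a8; in check: yes, from the white queen on g8.
King squares — a7: attacked by Nc6; b7: attacked by Nc5; b8: attacked by Nc6.
Black has no legal moves → checkmate.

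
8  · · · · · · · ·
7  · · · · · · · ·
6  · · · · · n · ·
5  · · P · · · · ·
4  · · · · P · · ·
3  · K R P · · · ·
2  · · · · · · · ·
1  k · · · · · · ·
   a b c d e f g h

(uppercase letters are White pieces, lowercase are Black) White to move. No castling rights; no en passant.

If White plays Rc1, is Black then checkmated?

yes

After Rc1: black king on a1; in check: yes, from the white rook on c1.
King squares — b1: attacked by Rc1; a2: attacked by Kb3; b2: attacked by Kb3.
Black has no legal moves → checkmate.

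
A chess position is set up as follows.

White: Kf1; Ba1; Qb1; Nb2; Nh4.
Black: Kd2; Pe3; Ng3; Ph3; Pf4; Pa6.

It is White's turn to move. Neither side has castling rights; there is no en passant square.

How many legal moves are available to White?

White to move; king on f1.
In check: yes, from the black knight on g3.
Legal moves: Kg1.
Count: 1.

1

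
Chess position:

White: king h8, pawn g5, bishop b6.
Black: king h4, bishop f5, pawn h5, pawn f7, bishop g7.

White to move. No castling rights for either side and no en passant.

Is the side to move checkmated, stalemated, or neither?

White to move; white king on h8.
In check: yes, from the black bishop on g7.
Legal moves for White: Kg8, Kxg7.
White is in check but has 2 legal moves → neither.

neither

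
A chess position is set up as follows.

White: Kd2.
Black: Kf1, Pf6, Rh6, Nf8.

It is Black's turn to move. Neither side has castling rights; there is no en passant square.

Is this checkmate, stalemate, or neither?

neither

Black to move; black king on f1.
In check: no.
Legal moves for Black: Nh7, Nd7, Ng6, Ne6, Rh8, Rh7, Rg6, Rh5, Rh4, Rh3, Rh2+, Rh1, Kg2, Kf2, Kg1, f5.
Black has 16 legal moves and is not in check → neither.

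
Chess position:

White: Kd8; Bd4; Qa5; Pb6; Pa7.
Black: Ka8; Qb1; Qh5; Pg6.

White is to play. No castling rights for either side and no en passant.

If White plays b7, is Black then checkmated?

no

After b7: black king on a8; in check: yes, from the white pawn on b7.
Black has 2 legal replies: Kxb7, Qxb7.
In check but a legal move exists → not checkmate.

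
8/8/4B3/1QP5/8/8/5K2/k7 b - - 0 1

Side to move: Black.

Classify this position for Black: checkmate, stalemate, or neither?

Black to move; black king on a1.
In check: no.
King squares — b1: attacked by Qb5; a2: attacked by Be6; b2: attacked by Qb5.
Legal moves for Black: none.
Not in check and no legal moves → stalemate.

stalemate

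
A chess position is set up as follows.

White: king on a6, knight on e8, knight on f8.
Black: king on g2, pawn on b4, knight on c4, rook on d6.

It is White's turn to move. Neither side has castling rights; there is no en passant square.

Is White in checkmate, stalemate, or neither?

White to move; white king on a6.
In check: yes, from the black rook on d6.
Legal moves for White: Kb7, Ka7, Kb5, Nxd6.
White is in check but has 4 legal moves → neither.

neither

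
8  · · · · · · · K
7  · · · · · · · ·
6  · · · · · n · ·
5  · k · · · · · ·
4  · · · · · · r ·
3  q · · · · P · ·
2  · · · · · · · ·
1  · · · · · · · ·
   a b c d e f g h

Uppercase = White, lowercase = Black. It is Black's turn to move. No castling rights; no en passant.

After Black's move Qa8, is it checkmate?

yes

After Qa8: white king on h8; in check: yes, from the black queen on a8.
King squares — g7: attacked by Rg4; h7: attacked by Nf6; g8: attacked by Rg4.
White has no legal moves → checkmate.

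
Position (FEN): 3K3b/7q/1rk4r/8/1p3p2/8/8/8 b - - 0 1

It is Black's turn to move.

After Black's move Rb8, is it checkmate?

After Rb8: white king on d8; in check: yes, from the black rook on b8.
King squares — c7: attacked by Kc6; d7: attacked by Kc6; e7: attacked by Qh7; c8: attacked by Rb8; e8: attacked by Rb8.
White has no legal moves → checkmate.

yes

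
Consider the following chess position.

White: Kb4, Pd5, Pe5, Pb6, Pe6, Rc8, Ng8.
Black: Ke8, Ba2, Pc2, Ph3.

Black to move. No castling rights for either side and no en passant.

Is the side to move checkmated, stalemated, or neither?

Black to move; black king on e8.
In check: yes, from the white rook on c8.
King squares — d7: attacked by Pe6; e7: attacked by Ng8; f7: attacked by Pe6; d8: attacked by Rc8; f8: attacked by Rc8.
Legal moves for Black: none.
In check with no legal moves → checkmate.

checkmate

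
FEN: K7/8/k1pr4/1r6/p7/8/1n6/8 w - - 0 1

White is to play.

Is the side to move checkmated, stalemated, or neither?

White to move; white king on a8.
In check: no.
King squares — a7: attacked by Ka6; b7: attacked by Rb5; b8: attacked by Rb5.
Legal moves for White: none.
Not in check and no legal moves → stalemate.

stalemate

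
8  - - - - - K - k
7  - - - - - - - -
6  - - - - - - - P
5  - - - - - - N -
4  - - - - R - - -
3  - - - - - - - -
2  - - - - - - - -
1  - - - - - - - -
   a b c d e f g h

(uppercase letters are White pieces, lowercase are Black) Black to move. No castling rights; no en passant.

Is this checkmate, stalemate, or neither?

Black to move; black king on h8.
In check: no.
King squares — g7: attacked by Ph6; h7: attacked by Ng5; g8: attacked by Kf8.
Legal moves for Black: none.
Not in check and no legal moves → stalemate.

stalemate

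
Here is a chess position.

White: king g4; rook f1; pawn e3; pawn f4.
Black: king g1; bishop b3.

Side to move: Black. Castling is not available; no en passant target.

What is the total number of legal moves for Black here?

3

Black to move; king on g1.
In check: yes, from the white rook on f1.
Legal moves: Kh2, Kg2, Kxf1.
Count: 3.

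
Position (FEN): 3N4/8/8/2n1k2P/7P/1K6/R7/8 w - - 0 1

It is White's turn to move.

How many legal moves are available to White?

6

White to move; king on b3.
In check: yes, from the black knight on c5.
Legal moves: Kc4, Kb4, Kc3, Ka3, Kc2, Kb2.
Count: 6.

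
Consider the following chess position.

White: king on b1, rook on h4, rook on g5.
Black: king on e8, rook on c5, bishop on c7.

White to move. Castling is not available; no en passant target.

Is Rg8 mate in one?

no

After Rg8: black king on e8; in check: yes, from the white rook on g8.
Black has 3 legal replies: Kf7, Ke7, Kd7.
In check but a legal move exists → not checkmate.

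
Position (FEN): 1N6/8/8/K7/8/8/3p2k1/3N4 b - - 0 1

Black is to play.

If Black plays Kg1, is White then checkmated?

After Kg1: white king on a5; in check: no.
White is not in check, so this cannot be checkmate.

no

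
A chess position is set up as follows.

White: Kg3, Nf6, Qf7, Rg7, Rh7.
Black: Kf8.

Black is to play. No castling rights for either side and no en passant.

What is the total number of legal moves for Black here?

0

Black to move; king on f8.
In check: yes, from the white queen on f7.
Legal moves: none.
Count: 0.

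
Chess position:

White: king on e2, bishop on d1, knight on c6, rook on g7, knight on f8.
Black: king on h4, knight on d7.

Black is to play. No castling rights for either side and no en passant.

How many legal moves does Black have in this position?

8

Black to move; king on h4.
In check: no.
Legal moves: Nxf8, Nb8, Nf6, Nb6, Ne5, Nc5, Kh5, Kh3.
Count: 8.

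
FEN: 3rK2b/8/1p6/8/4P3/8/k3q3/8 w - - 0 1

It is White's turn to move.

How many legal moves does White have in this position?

3

White to move; king on e8.
In check: yes, from the black rook on d8.
Legal moves: Kxd8, Kf7, Ke7.
Count: 3.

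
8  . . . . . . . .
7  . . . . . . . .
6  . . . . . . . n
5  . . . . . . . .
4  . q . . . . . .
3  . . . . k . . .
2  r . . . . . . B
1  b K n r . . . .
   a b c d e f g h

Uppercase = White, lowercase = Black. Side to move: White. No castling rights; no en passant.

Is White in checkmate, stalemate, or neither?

White to move; white king on b1.
In check: yes, from the black queen on b4.
King squares — a1: attacked by Ra2; c1: attacked by Rd1; a2: attacked by Nc1; b2: attacked by Ba1; c2: attacked by Ra2.
Legal moves for White: none.
In check with no legal moves → checkmate.

checkmate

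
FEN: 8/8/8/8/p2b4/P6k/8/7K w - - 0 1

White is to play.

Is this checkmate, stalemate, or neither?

stalemate

White to move; white king on h1.
In check: no.
King squares — g1: attacked by Bd4; g2: attacked by Kh3; h2: attacked by Kh3.
Legal moves for White: none.
Not in check and no legal moves → stalemate.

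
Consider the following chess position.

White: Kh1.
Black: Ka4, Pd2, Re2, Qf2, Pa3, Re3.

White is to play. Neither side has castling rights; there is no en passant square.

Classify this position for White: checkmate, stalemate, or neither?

White to move; white king on h1.
In check: no.
King squares — g1: attacked by Qf2; g2: attacked by Qf2; h2: attacked by Qf2.
Legal moves for White: none.
Not in check and no legal moves → stalemate.

stalemate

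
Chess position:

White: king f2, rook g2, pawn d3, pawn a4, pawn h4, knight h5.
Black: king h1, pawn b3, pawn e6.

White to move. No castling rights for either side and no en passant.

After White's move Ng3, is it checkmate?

After Ng3: black king on h1; in check: yes, from the white knight on g3.
King squares — g1: attacked by Kf2; g2: attacked by Kf2; h2: attacked by Rg2.
Black has no legal moves → checkmate.

yes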